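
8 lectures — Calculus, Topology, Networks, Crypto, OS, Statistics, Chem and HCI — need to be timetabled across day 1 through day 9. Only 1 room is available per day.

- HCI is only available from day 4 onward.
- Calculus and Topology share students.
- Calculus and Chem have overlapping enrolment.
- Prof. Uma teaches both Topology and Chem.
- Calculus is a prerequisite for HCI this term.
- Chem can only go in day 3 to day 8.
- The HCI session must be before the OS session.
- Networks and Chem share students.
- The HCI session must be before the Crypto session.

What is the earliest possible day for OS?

day 5

Precedence pushes OS to at least day 5.
OS at day 5 is achievable: Topology=day 2, Crypto=day 6, Calculus=day 1, HCI=day 4, Chem=day 3, Networks=day 7, OS=day 5, Statistics=day 8.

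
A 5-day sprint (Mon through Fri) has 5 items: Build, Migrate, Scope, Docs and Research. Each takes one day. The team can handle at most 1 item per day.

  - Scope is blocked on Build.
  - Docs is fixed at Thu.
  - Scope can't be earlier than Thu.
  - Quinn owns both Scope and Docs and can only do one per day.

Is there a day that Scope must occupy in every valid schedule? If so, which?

Fri

Scope's window is Thu–Fri.
Docs is fixed at Thu, and Scope can't share a day with Docs.
So Scope must be Fri.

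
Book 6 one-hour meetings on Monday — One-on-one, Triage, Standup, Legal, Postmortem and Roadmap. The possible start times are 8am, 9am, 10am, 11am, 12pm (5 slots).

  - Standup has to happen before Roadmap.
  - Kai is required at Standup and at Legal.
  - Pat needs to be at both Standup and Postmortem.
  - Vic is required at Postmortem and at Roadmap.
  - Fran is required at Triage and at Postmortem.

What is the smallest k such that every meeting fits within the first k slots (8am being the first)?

The precedence chain requires at least 2 distinct slots.
Could 2 slots be enough, i.e. nothing placed later than 9am? No: Roadmap must come after Standup (at 8am or later) → {9am}; Standup must come before Roadmap (at 9am or earlier) → {8am}; Postmortem can't share with Roadmap (9am) → {8am}; Postmortem can't share with Standup (8am) → nothing is left.
So 2 slots is not enough.
3 works (last occupied slot: 10am): for example Postmortem=10am; Legal=9am; One-on-one=8am; Triage=8am; Roadmap=9am; Standup=8am.

3 slots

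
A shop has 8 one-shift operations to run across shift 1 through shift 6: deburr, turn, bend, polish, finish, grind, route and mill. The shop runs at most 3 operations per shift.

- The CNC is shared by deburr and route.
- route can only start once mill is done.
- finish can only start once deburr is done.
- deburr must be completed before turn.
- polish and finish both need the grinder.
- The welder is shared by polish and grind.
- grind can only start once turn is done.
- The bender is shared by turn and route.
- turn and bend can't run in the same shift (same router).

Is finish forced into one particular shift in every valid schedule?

No

finish can be shift 2 (e.g. grind=shift 3; polish=shift 4; finish=shift 2; deburr=shift 1; route=shift 3; turn=shift 2; bend=shift 1; mill=shift 1) or shift 3 (e.g. mill=shift 1, turn=shift 2, route=shift 3, deburr=shift 1, finish=shift 3, bend=shift 1, grind=shift 3, polish=shift 2).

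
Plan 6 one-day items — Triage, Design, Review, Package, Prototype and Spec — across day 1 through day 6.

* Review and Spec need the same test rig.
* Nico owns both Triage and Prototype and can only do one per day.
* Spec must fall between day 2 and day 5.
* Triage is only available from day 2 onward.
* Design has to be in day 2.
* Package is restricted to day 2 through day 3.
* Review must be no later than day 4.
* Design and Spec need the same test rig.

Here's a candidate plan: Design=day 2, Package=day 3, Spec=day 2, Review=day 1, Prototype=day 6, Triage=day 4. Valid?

Design and Spec need the same test rig — violated.
Review and Spec need the same test rig — holds.
Triage is only available from day 2 onward — holds.
Design has to be in day 2 — holds.
Package is restricted to day 2 through day 3 — holds.
Review must be no later than day 4 — holds.
Nico owns both Triage and Prototype and can only do one per day — holds.
Spec must fall between day 2 and day 5 — holds.

No. Design and Spec need the same test rig is not satisfied.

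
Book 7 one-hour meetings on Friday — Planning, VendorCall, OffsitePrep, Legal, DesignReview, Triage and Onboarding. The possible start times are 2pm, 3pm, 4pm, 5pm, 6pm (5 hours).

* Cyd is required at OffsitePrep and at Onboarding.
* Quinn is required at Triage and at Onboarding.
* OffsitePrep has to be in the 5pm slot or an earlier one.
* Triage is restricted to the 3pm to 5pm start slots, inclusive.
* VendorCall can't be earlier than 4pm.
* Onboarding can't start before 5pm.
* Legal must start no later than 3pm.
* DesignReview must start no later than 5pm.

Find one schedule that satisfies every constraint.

Legal in 2pm; OffsitePrep in 2pm; Onboarding in 5pm; Planning in 2pm; DesignReview in 2pm; Triage in 3pm; VendorCall in 4pm

Checking: OffsitePrep(2pm) != Onboarding(5pm); Triage(3pm) != Onboarding(5pm); OffsitePrep=2pm in [2pm,5pm]; DesignReview=2pm in [2pm,5pm]; Onboarding=5pm in [5pm,6pm]; Triage=3pm in [3pm,5pm]; VendorCall=4pm in [4pm,6pm]; Legal=2pm in [2pm,3pm].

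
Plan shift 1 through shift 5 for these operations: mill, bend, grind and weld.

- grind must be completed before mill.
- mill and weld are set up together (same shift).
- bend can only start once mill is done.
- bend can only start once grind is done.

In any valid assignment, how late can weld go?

shift 4

Weld must be in the same shift as mill, which can't be before shift 2, so weld is at least shift 2; weld must be in the same shift as mill, which can't be after shift 4, so weld is at most shift 4.
weld at shift 4 is achievable: grind -> shift 1; weld -> shift 4; bend -> shift 5; mill -> shift 4.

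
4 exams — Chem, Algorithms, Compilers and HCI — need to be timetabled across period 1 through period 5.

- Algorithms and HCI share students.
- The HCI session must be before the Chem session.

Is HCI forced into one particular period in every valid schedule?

HCI can be period 1 (e.g. Algorithms -> period 2; Chem -> period 2; Compilers -> period 1; HCI -> period 1) or period 2 (e.g. HCI -> period 2, Chem -> period 3, Algorithms -> period 1, Compilers -> period 1).

No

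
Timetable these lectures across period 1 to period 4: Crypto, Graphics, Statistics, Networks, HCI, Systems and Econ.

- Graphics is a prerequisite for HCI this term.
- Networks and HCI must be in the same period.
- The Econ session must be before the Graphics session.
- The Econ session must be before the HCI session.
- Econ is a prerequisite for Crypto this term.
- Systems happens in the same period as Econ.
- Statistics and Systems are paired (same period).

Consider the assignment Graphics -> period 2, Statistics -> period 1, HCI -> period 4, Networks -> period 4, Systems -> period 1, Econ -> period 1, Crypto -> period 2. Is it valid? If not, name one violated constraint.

Valid

The Econ session must be before the HCI session — holds.
Econ is a prerequisite for Crypto this term — holds.
Systems happens in the same period as Econ — holds.
Networks and HCI must be in the same period — holds.
Statistics and Systems are paired (same period) — holds.
Graphics is a prerequisite for HCI this term — holds.
The Econ session must be before the Graphics session — holds.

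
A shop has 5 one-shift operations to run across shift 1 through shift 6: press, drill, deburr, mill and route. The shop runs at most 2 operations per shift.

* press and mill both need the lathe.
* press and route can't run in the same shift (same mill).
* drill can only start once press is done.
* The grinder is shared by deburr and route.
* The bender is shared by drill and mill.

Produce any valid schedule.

mill in shift 3, press in shift 1, drill in shift 2, deburr in shift 1, route in shift 2

Checking: press(shift 1) before drill(shift 2); press(shift 1) != route(shift 2); deburr(shift 1) != route(shift 2); press(shift 1) != mill(shift 3); drill(shift 2) != mill(shift 3); max 2 per shift (cap 2).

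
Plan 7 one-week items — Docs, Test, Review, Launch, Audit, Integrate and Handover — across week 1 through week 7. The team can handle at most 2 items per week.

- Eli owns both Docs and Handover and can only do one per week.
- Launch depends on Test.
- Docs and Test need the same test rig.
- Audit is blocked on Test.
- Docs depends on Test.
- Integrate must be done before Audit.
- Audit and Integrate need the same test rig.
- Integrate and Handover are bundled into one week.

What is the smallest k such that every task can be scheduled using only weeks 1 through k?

The precedence chain requires at least 2 distinct weeks.
With at most 2 per week and 7 tasks, at least 4 weeks are needed.
4 works (last occupied week: week 4): for example Integrate -> week 2, Launch -> week 4, Docs -> week 3, Audit -> week 3, Review -> week 1, Handover -> week 2, Test -> week 1.

4 weeks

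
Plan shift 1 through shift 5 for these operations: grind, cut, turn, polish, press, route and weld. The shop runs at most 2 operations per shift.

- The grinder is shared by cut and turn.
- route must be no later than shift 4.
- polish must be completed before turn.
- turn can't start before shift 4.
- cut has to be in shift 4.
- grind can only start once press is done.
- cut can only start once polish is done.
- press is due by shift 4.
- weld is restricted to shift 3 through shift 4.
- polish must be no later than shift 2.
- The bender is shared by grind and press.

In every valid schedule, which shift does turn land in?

shift 5

turn's window is shift 4–shift 5.
cut is fixed at shift 4, and turn can't share a shift with cut.
So turn must be shift 5.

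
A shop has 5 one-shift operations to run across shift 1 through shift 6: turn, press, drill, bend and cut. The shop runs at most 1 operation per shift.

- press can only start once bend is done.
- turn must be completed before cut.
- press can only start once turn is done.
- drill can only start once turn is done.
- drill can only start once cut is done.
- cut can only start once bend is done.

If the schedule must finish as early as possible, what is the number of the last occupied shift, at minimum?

The precedence chain requires at least 3 distinct shifts.
With at most 1 per shift and 5 operations, at least 5 shifts are needed.
5 works (last occupied shift: shift 5): for example cut in shift 3, turn in shift 1, drill in shift 5, press in shift 4, bend in shift 2.

shift 5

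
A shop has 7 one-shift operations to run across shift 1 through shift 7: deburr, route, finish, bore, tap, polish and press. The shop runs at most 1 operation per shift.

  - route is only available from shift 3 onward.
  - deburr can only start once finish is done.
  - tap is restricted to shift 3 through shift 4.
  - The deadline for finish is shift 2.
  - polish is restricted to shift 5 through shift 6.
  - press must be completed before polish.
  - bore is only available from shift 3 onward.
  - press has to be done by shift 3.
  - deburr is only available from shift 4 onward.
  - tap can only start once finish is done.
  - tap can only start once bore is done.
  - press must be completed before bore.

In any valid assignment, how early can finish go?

shift 1

Finish's own window allows nothing later than shift 2.
finish at shift 1 is achievable: route -> shift 7, press -> shift 2, polish -> shift 5, finish -> shift 1, tap -> shift 4, bore -> shift 3, deburr -> shift 6.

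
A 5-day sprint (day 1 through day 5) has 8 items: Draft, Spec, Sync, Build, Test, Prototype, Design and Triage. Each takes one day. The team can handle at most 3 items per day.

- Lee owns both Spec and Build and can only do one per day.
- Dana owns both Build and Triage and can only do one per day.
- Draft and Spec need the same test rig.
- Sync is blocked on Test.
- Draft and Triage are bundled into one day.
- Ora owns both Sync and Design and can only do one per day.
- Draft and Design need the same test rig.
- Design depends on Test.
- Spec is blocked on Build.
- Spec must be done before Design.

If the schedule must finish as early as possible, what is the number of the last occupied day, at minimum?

The precedence chain requires at least 3 distinct days.
With at most 3 per day and 8 work items, at least 3 days are needed.
Could 3 days be enough, i.e. nothing placed later than day 3? No: Design must come after Spec (at day 1 or later) → {day 2, day 3}; Spec must come before Design (at day 3 or earlier) → {day 1, day 2}; Spec must come after Build (at day 1 or later) → {day 2}; Build must come before Spec (at day 2 or earlier) → {day 1}; Triage can't share with Build (day 1) → {day 2, day 3}; Draft can't share with Spec (day 2) → {day 1, day 3}; Design must come after Spec (at day 2 or later) → {day 3}; Draft must be in the same day as Triage (in {day 2, day 3}) → {day 3}; Design can't share with Draft (day 3) → nothing is left.
So 3 days is not enough.
4 works (last occupied day: day 4): for example Draft=day 4; Sync=day 2; Design=day 3; Spec=day 2; Build=day 1; Prototype=day 1; Triage=day 4; Test=day 1.

day 4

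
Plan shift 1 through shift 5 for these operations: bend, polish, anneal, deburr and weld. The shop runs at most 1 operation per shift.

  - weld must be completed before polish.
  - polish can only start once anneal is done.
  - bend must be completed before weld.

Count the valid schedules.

15

Splitting on bend: it can be shift 1 (8), shift 2 (5), shift 3 (2). Listing each branch's schedules as (polish, anneal, deburr, weld) by shift number:
bend=shift 1: (4,2,5,3) (4,3,5,2) (5,2,3,4) (5,2,4,3) (5,3,2,4) (5,3,4,2) (5,4,2,3) (5,4,3,2) — 8.
bend=shift 2: (4,1,5,3) (5,1,3,4) (5,1,4,3) (5,3,1,4) (5,4,1,3) — 5.
bend=shift 3: (5,1,2,4) (5,2,1,4) — 2.
Summing: 8 + 5 + 2 = 15.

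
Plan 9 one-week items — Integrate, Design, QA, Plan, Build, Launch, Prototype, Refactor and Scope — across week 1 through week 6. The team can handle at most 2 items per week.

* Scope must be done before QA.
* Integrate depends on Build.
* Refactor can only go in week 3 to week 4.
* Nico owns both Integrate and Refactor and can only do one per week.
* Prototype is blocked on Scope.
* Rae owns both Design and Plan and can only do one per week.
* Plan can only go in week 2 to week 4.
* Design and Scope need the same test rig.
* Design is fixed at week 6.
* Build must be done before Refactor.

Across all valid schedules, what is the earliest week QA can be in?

Precedence pushes QA to at least week 2.
QA at week 2 is achievable: Refactor=week 3; Build=week 1; Launch=week 4; Scope=week 1; QA=week 2; Design=week 6; Integrate=week 4; Prototype=week 3; Plan=week 2.

week 2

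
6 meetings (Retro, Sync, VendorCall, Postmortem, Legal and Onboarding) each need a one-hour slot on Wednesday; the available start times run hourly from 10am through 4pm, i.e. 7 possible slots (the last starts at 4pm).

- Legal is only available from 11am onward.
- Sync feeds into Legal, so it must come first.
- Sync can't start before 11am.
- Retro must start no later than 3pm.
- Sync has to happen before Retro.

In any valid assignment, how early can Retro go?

12pm

Precedence pushes Retro to at least 12pm; Retro's own window allows nothing later than 3pm.
Retro at 12pm is achievable: Legal=12pm, VendorCall=10am, Onboarding=10am, Postmortem=10am, Sync=11am, Retro=12pm.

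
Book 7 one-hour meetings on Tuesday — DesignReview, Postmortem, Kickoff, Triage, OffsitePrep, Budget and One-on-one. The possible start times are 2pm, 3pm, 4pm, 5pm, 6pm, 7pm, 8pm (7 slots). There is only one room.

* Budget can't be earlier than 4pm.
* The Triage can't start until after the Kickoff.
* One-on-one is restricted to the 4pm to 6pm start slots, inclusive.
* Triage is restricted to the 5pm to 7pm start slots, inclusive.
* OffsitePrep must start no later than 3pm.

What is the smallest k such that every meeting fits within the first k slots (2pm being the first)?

7

The precedence chain requires at least 2 distinct slots.
With at most 1 per slot and 7 meetings, at least 7 slots are needed.
Triage can't be placed before 5pm — that is slot 4 counting from 2pm — so the schedule must run through at least 4 slots.
7 works (last occupied slot: 8pm): for example Postmortem in 8pm; Triage in 5pm; DesignReview in 7pm; Kickoff in 3pm; One-on-one in 4pm; Budget in 6pm; OffsitePrep in 2pm.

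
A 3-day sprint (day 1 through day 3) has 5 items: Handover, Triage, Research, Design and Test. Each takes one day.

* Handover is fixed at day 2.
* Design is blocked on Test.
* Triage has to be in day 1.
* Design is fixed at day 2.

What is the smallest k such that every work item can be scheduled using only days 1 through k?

2

The precedence chain requires at least 2 distinct days.
2 works (last occupied day: day 2): for example Triage in day 1; Design in day 2; Handover in day 2; Research in day 1; Test in day 1.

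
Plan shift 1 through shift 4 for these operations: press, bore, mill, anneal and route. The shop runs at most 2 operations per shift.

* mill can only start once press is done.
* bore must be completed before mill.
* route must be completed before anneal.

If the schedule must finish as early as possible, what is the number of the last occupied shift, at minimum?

The precedence chain requires at least 2 distinct shifts.
With at most 2 per shift and 5 operations, at least 3 shifts are needed.
3 works (last occupied shift: shift 3): for example press in shift 1, mill in shift 2, route in shift 2, bore in shift 1, anneal in shift 3.

shift 3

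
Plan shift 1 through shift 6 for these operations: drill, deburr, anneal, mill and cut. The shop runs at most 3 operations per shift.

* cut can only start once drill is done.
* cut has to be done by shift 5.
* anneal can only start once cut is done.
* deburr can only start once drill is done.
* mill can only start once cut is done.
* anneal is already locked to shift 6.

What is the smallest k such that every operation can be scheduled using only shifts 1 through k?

6 shifts

The precedence chain requires at least 3 distinct shifts.
With at most 3 per shift and 5 operations, at least 2 shifts are needed.
anneal can't be placed before shift 6, so the schedule must run through at least shift 6.
6 works (last occupied shift: shift 6): for example drill -> shift 1, deburr -> shift 2, anneal -> shift 6, mill -> shift 3, cut -> shift 2.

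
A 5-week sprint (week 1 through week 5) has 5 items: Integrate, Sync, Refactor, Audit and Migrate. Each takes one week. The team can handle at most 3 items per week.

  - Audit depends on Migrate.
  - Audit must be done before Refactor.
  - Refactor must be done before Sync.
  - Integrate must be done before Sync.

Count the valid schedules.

19

Splitting on Integrate: it can be week 1 (5), week 2 (5), week 3 (5), week 4 (4). Listing each branch's schedules as (Sync, Refactor, Audit, Migrate) by week number:
Integrate=week 1: (4,3,2,1) (5,3,2,1) (5,4,2,1) (5,4,3,1) (5,4,3,2) — 5.
Integrate=week 2: (4,3,2,1) (5,3,2,1) (5,4,2,1) (5,4,3,1) (5,4,3,2) — 5.
Integrate=week 3: (4,3,2,1) (5,3,2,1) (5,4,2,1) (5,4,3,1) (5,4,3,2) — 5.
Integrate=week 4: (5,3,2,1) (5,4,2,1) (5,4,3,1) (5,4,3,2) — 4.
Summing: 5 + 5 + 5 + 4 = 19.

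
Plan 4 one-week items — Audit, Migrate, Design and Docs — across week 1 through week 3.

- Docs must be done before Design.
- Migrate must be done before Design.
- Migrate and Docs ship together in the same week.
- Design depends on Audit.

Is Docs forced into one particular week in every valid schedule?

Docs can be week 1 (e.g. Docs in week 1, Audit in week 1, Migrate in week 1, Design in week 2) or week 2 (e.g. Docs in week 2; Migrate in week 2; Audit in week 1; Design in week 3).

No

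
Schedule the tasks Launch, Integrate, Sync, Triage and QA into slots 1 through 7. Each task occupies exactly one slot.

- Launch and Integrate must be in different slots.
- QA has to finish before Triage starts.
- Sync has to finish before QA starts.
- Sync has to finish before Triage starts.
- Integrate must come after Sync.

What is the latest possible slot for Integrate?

Precedence pushes Integrate to at least 2.
Integrate at 7 is achievable: Launch=1, Sync=1, QA=2, Integrate=7, Triage=3.

7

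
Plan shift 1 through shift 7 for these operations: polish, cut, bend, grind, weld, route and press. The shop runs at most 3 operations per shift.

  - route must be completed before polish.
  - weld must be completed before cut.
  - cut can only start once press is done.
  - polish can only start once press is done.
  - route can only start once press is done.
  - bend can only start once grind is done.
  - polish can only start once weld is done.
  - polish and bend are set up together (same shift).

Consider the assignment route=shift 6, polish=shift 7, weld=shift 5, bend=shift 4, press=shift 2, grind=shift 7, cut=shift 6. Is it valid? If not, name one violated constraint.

weld must be completed before cut — holds.
route can only start once press is done — holds.
bend can only start once grind is done — violated.
polish and bend are set up together (same shift) — violated.
route must be completed before polish — holds.
cut can only start once press is done — holds.
The shop runs at most 3 operations per shift — holds.
polish can only start once weld is done — holds.
polish can only start once press is done — holds.

No — it violates: bend can only start once grind is done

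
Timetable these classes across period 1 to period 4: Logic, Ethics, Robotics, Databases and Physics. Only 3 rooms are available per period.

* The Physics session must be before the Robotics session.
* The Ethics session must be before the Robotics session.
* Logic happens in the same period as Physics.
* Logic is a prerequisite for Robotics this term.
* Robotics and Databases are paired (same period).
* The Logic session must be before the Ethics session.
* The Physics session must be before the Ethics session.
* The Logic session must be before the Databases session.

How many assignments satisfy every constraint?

4

Enumerating: Physics in period 1, Robotics in period 3, Ethics in period 2, Logic in period 1, Databases in period 3 | Robotics in period 4; Databases in period 4; Ethics in period 2; Physics in period 1; Logic in period 1 | Databases -> period 4; Logic -> period 1; Robotics -> period 4; Physics -> period 1; Ethics -> period 3 | Databases -> period 4; Ethics -> period 3; Physics -> period 2; Robotics -> period 4; Logic -> period 2.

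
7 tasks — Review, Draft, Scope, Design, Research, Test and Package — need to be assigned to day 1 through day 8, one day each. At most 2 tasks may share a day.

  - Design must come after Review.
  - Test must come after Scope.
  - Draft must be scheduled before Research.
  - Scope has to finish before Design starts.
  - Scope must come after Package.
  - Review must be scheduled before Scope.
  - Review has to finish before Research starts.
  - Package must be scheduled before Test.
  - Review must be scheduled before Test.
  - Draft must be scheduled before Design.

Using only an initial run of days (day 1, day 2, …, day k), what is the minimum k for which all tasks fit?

The precedence chain requires at least 3 distinct days.
With at most 2 per day and 7 tasks, at least 4 days are needed.
4 works (last occupied day: day 4): for example Package in day 1, Scope in day 2, Review in day 1, Research in day 4, Draft in day 2, Test in day 3, Design in day 3.

4 days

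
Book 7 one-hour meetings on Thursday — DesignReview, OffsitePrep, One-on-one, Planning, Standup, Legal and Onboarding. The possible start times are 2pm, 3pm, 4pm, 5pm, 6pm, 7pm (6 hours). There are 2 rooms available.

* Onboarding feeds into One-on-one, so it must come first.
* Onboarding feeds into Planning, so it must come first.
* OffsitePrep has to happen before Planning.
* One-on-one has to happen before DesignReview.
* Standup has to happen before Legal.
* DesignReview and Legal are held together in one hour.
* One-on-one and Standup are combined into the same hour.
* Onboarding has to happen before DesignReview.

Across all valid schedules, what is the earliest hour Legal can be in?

Precedence pushes Legal to at least 4pm.
Legal at 4pm is achievable: Onboarding=2pm; Planning=5pm; One-on-one=3pm; OffsitePrep=2pm; Legal=4pm; Standup=3pm; DesignReview=4pm.

4pm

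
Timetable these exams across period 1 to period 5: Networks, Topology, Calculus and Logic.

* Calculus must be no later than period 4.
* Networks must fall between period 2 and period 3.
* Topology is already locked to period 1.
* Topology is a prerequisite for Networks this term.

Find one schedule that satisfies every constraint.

Networks -> period 2, Topology -> period 1, Calculus -> period 1, Logic -> period 1

Checking: Topology(period 1) before Networks(period 2); Networks=period 2 in [period 2,period 3]; Topology=period 1 in [period 1,period 1]; Calculus=period 1 in [period 1,period 4].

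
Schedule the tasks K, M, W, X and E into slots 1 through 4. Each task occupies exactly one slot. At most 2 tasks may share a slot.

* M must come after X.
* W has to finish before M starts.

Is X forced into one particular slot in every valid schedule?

X can be 1 (e.g. E in 3, K in 2, X in 1, M in 2, W in 1) or 2 (e.g. W in 1, K in 1, E in 2, X in 2, M in 3).

No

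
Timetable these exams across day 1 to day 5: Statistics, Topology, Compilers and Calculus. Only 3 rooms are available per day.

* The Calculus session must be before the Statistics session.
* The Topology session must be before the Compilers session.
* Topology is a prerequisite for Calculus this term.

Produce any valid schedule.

Compilers in day 2; Calculus in day 2; Statistics in day 3; Topology in day 1

Checking: Topology(day 1) before Compilers(day 2); Topology(day 1) before Calculus(day 2); Calculus(day 2) before Statistics(day 3); max 2 per day (cap 3).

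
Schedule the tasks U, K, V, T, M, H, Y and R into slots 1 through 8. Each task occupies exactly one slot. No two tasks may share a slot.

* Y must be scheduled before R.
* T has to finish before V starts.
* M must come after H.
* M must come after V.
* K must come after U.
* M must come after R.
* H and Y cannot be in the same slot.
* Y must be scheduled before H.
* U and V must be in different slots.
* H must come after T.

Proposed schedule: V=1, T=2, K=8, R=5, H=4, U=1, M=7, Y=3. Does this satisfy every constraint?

M must come after V — holds.
Y must be scheduled before R — holds.
Y must be scheduled before H — holds.
No two tasks may share a slot — violated.
U and V must be in different slots — violated.
K must come after U — holds.
H and Y cannot be in the same slot — holds.
M must come after R — holds.
H must come after T — holds.
M must come after H — holds.
T has to finish before V starts — violated.

No — it violates: U and V must be in different slots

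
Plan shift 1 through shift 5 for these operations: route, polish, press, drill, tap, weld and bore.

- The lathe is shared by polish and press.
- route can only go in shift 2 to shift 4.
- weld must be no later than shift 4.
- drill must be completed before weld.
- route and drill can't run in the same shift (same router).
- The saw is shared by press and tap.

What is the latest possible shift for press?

press at shift 5 is achievable: bore=shift 1, press=shift 5, polish=shift 1, weld=shift 2, drill=shift 1, route=shift 2, tap=shift 1.

shift 5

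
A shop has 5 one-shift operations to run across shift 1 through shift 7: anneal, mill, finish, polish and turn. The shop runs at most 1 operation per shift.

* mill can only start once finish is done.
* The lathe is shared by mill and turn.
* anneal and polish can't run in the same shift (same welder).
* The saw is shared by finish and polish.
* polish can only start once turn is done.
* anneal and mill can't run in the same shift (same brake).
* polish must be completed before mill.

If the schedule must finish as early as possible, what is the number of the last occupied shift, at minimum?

The precedence chain requires at least 3 distinct shifts.
With at most 1 per shift and 5 operations, at least 5 shifts are needed.
5 works (last occupied shift: shift 5): for example polish -> shift 2, finish -> shift 3, anneal -> shift 5, mill -> shift 4, turn -> shift 1.

5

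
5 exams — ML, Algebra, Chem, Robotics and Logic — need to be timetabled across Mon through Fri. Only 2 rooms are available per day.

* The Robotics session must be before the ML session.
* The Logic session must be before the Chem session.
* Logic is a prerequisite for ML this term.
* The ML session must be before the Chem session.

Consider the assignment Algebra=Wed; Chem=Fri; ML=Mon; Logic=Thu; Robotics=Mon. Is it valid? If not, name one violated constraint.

No. Logic is a prerequisite for ML this term is not satisfied.

Logic is a prerequisite for ML this term — violated.
The Logic session must be before the Chem session — holds.
The Robotics session must be before the ML session — violated.
Only 2 rooms are available per day — holds.
The ML session must be before the Chem session — holds.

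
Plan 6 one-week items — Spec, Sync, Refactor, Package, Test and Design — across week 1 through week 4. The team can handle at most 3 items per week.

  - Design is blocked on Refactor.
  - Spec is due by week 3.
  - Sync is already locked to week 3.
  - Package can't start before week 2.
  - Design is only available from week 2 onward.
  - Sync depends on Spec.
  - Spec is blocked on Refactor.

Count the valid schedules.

Splitting on Package: it can be week 2 (11), week 3 (11), week 4 (12). Listing each branch's schedules as (Spec, Sync, Refactor, Test, Design) by week number:
Package=week 2: (2,3,1,1,2) (2,3,1,1,3) (2,3,1,1,4) (2,3,1,2,3) (2,3,1,2,4) (2,3,1,3,2) (2,3,1,3,3) (2,3,1,3,4) (2,3,1,4,2) (2,3,1,4,3) (2,3,1,4,4) — 11.
Package=week 3: (2,3,1,1,2) (2,3,1,1,3) (2,3,1,1,4) (2,3,1,2,2) (2,3,1,2,3) (2,3,1,2,4) (2,3,1,3,2) (2,3,1,3,4) (2,3,1,4,2) (2,3,1,4,3) (2,3,1,4,4) — 11.
Package=week 4: (2,3,1,1,2) (2,3,1,1,3) (2,3,1,1,4) (2,3,1,2,2) (2,3,1,2,3) (2,3,1,2,4) (2,3,1,3,2) (2,3,1,3,3) (2,3,1,3,4) (2,3,1,4,2) (2,3,1,4,3) (2,3,1,4,4) — 12.
Summing: 11 + 11 + 12 = 34.

34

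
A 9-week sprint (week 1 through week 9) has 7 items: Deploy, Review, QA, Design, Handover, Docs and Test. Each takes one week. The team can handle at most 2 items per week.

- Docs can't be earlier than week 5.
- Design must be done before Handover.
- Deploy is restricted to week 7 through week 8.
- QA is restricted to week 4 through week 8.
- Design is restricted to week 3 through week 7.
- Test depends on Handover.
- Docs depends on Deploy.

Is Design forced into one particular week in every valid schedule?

Design can be week 3 (e.g. Docs -> week 8; Design -> week 3; Test -> week 5; QA -> week 4; Review -> week 1; Deploy -> week 7; Handover -> week 4) or week 4 (e.g. Design in week 4, Review in week 1, QA in week 4, Test in week 6, Deploy in week 7, Docs in week 8, Handover in week 5).

No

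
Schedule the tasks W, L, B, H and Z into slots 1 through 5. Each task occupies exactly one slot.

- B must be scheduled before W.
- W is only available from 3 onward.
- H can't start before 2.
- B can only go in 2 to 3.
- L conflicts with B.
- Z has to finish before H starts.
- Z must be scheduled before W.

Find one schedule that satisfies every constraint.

H in 2, Z in 1, B in 2, L in 1, W in 3

Checking: B(2) before W(3); Z(1) before W(3); Z(1) before H(2); L(1) != B(2); B=2 in [2,3]; H=2 in [2,5]; W=3 in [3,5].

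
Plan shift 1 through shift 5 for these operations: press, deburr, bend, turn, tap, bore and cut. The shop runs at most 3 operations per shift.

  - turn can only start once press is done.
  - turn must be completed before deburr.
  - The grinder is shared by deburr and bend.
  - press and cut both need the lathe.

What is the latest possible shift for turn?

Precedence pushes turn to at least shift 2; downstream work caps turn at shift 4.
turn at shift 4 is achievable: bore=shift 2, bend=shift 1, cut=shift 2, deburr=shift 5, turn=shift 4, tap=shift 1, press=shift 1.

shift 4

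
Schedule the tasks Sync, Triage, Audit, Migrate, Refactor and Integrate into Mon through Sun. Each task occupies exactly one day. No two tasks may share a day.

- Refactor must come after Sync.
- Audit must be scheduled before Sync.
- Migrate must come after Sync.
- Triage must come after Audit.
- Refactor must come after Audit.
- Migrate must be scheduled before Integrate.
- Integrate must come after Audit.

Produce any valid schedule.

Migrate=Wed, Audit=Mon, Sync=Tue, Triage=Sat, Integrate=Fri, Refactor=Thu

Checking: Audit(Mon) before Refactor(Thu); Audit(Mon) before Triage(Sat); Audit(Mon) before Sync(Tue); Audit(Mon) before Integrate(Fri); Sync(Tue) before Migrate(Wed); Migrate(Wed) before Integrate(Fri); Sync(Tue) before Refactor(Thu); max 1 per day (cap 1).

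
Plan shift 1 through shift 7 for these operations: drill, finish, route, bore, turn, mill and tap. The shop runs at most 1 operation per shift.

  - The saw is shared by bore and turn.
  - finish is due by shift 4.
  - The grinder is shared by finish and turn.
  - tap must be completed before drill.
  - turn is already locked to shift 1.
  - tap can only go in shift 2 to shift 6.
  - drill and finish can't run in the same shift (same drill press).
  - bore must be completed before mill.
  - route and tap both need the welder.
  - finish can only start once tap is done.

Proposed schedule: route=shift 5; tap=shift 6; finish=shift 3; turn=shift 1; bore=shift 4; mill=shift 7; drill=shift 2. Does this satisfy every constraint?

finish is due by shift 4 — holds.
The saw is shared by bore and turn — holds.
route and tap both need the welder — holds.
tap can only go in shift 2 to shift 6 — holds.
drill and finish can't run in the same shift (same drill press) — holds.
tap must be completed before drill — violated.
finish can only start once tap is done — violated.
The grinder is shared by finish and turn — holds.
turn is already locked to shift 1 — holds.
The shop runs at most 1 operation per shift — holds.
bore must be completed before mill — holds.

No. tap must be completed before drill is not satisfied.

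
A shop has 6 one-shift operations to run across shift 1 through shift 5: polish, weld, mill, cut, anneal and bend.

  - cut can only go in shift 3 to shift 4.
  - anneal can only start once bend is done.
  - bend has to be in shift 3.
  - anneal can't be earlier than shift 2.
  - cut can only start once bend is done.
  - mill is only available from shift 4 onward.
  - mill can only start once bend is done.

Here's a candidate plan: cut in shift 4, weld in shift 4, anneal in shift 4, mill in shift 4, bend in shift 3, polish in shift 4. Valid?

Yes

anneal can't be earlier than shift 2 — holds.
mill can only start once bend is done — holds.
mill is only available from shift 4 onward — holds.
cut can only start once bend is done — holds.
anneal can only start once bend is done — holds.
bend has to be in shift 3 — holds.
cut can only go in shift 3 to shift 4 — holds.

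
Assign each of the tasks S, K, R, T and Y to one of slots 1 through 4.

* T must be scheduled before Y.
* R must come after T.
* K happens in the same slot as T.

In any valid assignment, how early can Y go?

Precedence pushes Y to at least 2.
Y at 2 is achievable: T=1; S=1; Y=2; K=1; R=2.

2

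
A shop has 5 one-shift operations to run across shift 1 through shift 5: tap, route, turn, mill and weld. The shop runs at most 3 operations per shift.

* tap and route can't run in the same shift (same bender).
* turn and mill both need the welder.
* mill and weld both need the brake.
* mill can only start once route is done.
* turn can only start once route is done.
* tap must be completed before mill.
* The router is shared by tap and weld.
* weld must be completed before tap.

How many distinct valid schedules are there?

Splitting on tap: it can be shift 2 (11), shift 3 (20), shift 4 (18). Listing each branch's schedules as (route, turn, mill, weld) by shift number:
tap=shift 2: (1,2,3,1) (1,2,4,1) (1,2,5,1) (1,3,4,1) (1,3,5,1) (1,4,3,1) (1,4,5,1) (1,5,3,1) (1,5,4,1) (3,4,5,1) (3,5,4,1) — 11.
tap=shift 3: (1,2,4,1) (1,2,4,2) (1,2,5,1) (1,2,5,2) (1,3,4,1) (1,3,4,2) (1,3,5,1) (1,3,5,2) (1,4,5,1) (1,4,5,2) (1,5,4,1) (1,5,4,2) (2,3,4,1) (2,3,4,2) (2,3,5,1) (2,3,5,2) (2,4,5,1) (2,4,5,2) (2,5,4,1) (2,5,4,2) — 20.
tap=shift 4: (1,2,5,1) (1,2,5,2) (1,2,5,3) (1,3,5,1) (1,3,5,2) (1,3,5,3) (1,4,5,1) (1,4,5,2) (1,4,5,3) (2,3,5,1) (2,3,5,2) (2,3,5,3) (2,4,5,1) (2,4,5,2) (2,4,5,3) (3,4,5,1) (3,4,5,2) (3,4,5,3) — 18.
Summing: 11 + 20 + 18 = 49.

49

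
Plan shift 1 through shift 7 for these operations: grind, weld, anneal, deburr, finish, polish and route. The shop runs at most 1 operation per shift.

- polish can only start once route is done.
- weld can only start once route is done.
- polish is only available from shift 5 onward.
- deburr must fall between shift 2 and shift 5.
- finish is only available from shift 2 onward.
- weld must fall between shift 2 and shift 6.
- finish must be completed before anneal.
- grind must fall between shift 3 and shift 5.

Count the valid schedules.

Splitting on grind: it can be shift 3 (19), shift 4 (19), shift 5 (15). Listing each branch's schedules as (weld, anneal, deburr, finish, polish, route) by shift number:
grind=shift 3: (2,6,4,5,7,1) (2,6,5,4,7,1) (2,7,4,5,6,1) (2,7,4,6,5,1) (2,7,5,4,6,1) (4,6,2,5,7,1) (4,6,5,2,7,1) (4,7,2,5,6,1) (4,7,2,6,5,1) (4,7,5,2,6,1) (5,6,2,4,7,1) (5,6,4,2,7,1) (5,7,2,4,6,1) (5,7,4,2,6,1) (6,4,5,2,7,1) (6,5,2,4,7,1) (6,5,4,2,7,1) (6,7,2,4,5,1) (6,7,4,2,5,1) — 19.
grind=shift 4: (2,6,3,5,7,1) (2,6,5,3,7,1) (2,7,3,5,6,1) (2,7,3,6,5,1) (2,7,5,3,6,1) (3,6,2,5,7,1) (3,6,5,2,7,1) (3,7,2,5,6,1) (3,7,2,6,5,1) (3,7,5,2,6,1) (5,6,2,3,7,1) (5,6,3,2,7,1) (5,7,2,3,6,1) (5,7,3,2,6,1) (6,3,5,2,7,1) (6,5,2,3,7,1) (6,5,3,2,7,1) (6,7,2,3,5,1) (6,7,3,2,5,1) — 19.
grind=shift 5: (2,6,3,4,7,1) (2,6,4,3,7,1) (2,7,3,4,6,1) (2,7,4,3,6,1) (3,6,2,4,7,1) (3,6,4,2,7,1) (3,7,2,4,6,1) (3,7,4,2,6,1) (4,6,2,3,7,1) (4,6,3,2,7,1) (4,7,2,3,6,1) (4,7,3,2,6,1) (6,3,4,2,7,1) (6,4,2,3,7,1) (6,4,3,2,7,1) — 15.
Summing: 19 + 19 + 15 = 53.

53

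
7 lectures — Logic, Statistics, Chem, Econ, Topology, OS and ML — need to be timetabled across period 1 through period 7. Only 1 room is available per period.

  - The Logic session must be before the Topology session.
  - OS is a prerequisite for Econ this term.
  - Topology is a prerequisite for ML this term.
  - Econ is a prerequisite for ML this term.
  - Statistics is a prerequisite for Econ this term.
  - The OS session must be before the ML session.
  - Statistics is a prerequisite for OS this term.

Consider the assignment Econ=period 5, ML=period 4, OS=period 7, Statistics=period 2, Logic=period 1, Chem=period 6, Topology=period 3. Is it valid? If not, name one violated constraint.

No. The OS session must be before the ML session is not satisfied.

Statistics is a prerequisite for OS this term — holds.
Topology is a prerequisite for ML this term — holds.
The Logic session must be before the Topology session — holds.
Only 1 room is available per period — holds.
Econ is a prerequisite for ML this term — violated.
Statistics is a prerequisite for Econ this term — holds.
OS is a prerequisite for Econ this term — violated.
The OS session must be before the ML session — violated.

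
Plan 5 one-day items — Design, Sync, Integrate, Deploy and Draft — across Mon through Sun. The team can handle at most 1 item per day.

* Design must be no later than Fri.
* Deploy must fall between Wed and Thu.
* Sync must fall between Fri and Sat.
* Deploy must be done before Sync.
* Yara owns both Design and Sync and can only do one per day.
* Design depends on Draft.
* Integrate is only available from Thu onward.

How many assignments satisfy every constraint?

34

Splitting on Design: it can be Tue (10), Wed (8), Thu (8), Fri (8). Listing each branch's schedules as (Sync, Integrate, Deploy, Draft):
Design=Tue: (Fri,Thu,Wed,Mon) (Fri,Sat,Wed,Mon) (Fri,Sat,Thu,Mon) (Fri,Sun,Wed,Mon) (Fri,Sun,Thu,Mon) (Sat,Thu,Wed,Mon) (Sat,Fri,Wed,Mon) (Sat,Fri,Thu,Mon) (Sat,Sun,Wed,Mon) (Sat,Sun,Thu,Mon) — 10.
Design=Wed: (Fri,Sat,Thu,Mon) (Fri,Sat,Thu,Tue) (Fri,Sun,Thu,Mon) (Fri,Sun,Thu,Tue) (Sat,Fri,Thu,Mon) (Sat,Fri,Thu,Tue) (Sat,Sun,Thu,Mon) (Sat,Sun,Thu,Tue) — 8.
Design=Thu: (Fri,Sat,Wed,Mon) (Fri,Sat,Wed,Tue) (Fri,Sun,Wed,Mon) (Fri,Sun,Wed,Tue) (Sat,Fri,Wed,Mon) (Sat,Fri,Wed,Tue) (Sat,Sun,Wed,Mon) (Sat,Sun,Wed,Tue) — 8.
Design=Fri: (Sat,Thu,Wed,Mon) (Sat,Thu,Wed,Tue) (Sat,Sun,Wed,Mon) (Sat,Sun,Wed,Tue) (Sat,Sun,Wed,Thu) (Sat,Sun,Thu,Mon) (Sat,Sun,Thu,Tue) (Sat,Sun,Thu,Wed) — 8.
Summing: 10 + 8 + 8 + 8 = 34.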